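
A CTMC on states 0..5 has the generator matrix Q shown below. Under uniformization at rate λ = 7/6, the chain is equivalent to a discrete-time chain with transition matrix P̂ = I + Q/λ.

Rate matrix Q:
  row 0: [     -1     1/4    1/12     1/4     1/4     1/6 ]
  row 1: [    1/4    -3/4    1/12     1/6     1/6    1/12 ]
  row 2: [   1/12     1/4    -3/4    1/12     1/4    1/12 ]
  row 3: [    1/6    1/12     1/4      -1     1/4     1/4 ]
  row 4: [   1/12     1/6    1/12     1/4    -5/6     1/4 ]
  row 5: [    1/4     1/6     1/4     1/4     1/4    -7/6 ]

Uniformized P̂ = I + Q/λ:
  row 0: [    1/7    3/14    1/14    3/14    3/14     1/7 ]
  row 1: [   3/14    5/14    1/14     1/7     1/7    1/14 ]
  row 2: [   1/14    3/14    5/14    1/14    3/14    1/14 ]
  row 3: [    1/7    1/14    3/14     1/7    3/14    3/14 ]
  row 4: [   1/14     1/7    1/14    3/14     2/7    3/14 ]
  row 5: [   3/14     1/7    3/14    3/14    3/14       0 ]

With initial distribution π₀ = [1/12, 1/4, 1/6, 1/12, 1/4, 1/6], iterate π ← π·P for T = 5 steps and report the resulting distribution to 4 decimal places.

t=0: π = [0.0833, 0.2500, 0.1667, 0.0833, 0.2500, 0.1667]
t=1: π = [0.1429, 0.2083, 0.1548, 0.1667, 0.2143, 0.1131]
t=2: π = [0.1395, 0.1969, 0.1556, 0.1654, 0.2147, 0.1280]
t=3: π = [0.1396, 0.1943, 0.1578, 0.1662, 0.2156, 0.1265]
t=4: π = [0.1391, 0.1939, 0.1583, 0.1660, 0.2158, 0.1269]
t=5: π = [0.1390, 0.1938, 0.1585, 0.1660, 0.2159, 0.1268]

π = [0.1390, 0.1938, 0.1585, 0.1660, 0.2159, 0.1268]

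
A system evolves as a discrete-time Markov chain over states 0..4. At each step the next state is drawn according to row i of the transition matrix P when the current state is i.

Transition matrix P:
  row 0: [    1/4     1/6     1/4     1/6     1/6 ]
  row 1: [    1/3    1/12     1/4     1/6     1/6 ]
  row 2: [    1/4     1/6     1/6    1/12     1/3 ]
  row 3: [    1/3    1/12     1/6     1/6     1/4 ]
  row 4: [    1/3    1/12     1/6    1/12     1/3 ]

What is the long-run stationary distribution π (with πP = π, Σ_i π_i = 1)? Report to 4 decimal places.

π = [0.2922, 0.1245, 0.2014, 0.1288, 0.2532]

Balance equations π_j = Σ_i π_i·P[i][j]:
  π_0 = 1/4·π_0 + 1/3·π_1 + 1/4·π_2 + 1/3·π_3 + 1/3·π_4
  π_1 = 1/6·π_0 + 1/12·π_1 + 1/6·π_2 + 1/12·π_3 + 1/12·π_4
  π_2 = 1/4·π_0 + 1/4·π_1 + 1/6·π_2 + 1/6·π_3 + 1/6·π_4
  π_3 = 1/6·π_0 + 1/6·π_1 + 1/12·π_2 + 1/6·π_3 + 1/12·π_4
  normalize: π_0 + π_1 + π_2 + π_3 + π_4 = 1
Solving the linear system gives exactly π = [547/1872, 233/1872, 29/144, 17/132, 401/1584].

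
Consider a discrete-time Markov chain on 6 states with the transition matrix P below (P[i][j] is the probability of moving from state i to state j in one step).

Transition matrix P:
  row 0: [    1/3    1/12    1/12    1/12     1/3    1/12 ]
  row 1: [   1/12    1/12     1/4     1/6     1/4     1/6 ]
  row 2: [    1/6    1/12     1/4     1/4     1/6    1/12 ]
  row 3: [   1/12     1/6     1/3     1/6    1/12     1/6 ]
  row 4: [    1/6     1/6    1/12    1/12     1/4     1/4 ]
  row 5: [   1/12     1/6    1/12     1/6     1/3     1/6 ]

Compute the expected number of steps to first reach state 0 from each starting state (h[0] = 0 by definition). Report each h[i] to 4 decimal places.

First-step conditioning: h[0] = 0; for i ≠ 0, h[i] = 1 + Σ_k P[i][k]·h[k].
  h[1] = 1 + 1/12·h[1] + 1/4·h[2] + 1/6·h[3] + 1/4·h[4] + 1/6·h[5]
  h[2] = 1 + 1/12·h[1] + 1/4·h[2] + 1/4·h[3] + 1/6·h[4] + 1/12·h[5]
  h[3] = 1 + 1/6·h[1] + 1/3·h[2] + 1/6·h[3] + 1/12·h[4] + 1/6·h[5]
  h[4] = 1 + 1/6·h[1] + 1/12·h[2] + 1/12·h[3] + 1/4·h[4] + 1/4·h[5]
  h[5] = 1 + 1/6·h[1] + 1/12·h[2] + 1/6·h[3] + 1/3·h[4] + 1/6·h[5]
Solving the 5×5 linear system over states ≠ 0 gives exactly h = [0, 19476/2303, 17964/2303, 19578/2303, 18108/2303, 2802/329] (h[0] = 0 is the target).

h = [0.0000, 8.4568, 7.8003, 8.5011, 7.8628, 8.5167]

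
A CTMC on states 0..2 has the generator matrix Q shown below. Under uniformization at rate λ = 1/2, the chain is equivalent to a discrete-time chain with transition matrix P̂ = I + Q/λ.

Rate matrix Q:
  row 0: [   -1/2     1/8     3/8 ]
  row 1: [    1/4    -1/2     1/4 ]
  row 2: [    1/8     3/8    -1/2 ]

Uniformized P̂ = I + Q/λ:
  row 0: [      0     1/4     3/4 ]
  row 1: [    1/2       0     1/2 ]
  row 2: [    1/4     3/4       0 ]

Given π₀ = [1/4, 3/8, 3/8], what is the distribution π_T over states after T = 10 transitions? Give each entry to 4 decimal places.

π = [0.2703, 0.3514, 0.3783]

t=0: π = [0.2500, 0.3750, 0.3750]
t=1: π = [0.2813, 0.3438, 0.3750]
t=2: π = [0.2656, 0.3516, 0.3828]
t=3: π = [0.2715, 0.3535, 0.3750]
t=4: π = [0.2705, 0.3491, 0.3804]
t=5: π = [0.2697, 0.3529, 0.3774]
t=6: π = [0.2708, 0.3505, 0.3787]
t=7: π = [0.2699, 0.3517, 0.3784]
t=8: π = [0.2705, 0.3512, 0.3783]
t=9: π = [0.2702, 0.3513, 0.3785]
t=10: π = [0.2703, 0.3514, 0.3783]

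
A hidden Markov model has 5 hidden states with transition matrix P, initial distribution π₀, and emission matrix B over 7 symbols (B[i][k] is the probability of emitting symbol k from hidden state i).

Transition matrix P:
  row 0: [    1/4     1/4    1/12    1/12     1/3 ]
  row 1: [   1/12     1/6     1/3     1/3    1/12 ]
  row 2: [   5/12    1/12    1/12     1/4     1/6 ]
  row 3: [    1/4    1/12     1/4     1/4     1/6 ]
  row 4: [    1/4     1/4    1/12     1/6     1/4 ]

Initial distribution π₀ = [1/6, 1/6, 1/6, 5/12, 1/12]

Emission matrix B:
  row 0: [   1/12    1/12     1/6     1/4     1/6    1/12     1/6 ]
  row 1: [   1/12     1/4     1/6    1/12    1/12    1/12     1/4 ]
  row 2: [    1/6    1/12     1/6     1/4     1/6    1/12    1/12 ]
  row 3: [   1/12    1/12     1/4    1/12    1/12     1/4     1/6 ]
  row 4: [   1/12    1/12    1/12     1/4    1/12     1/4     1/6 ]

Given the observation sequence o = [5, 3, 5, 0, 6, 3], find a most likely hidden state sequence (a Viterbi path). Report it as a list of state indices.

path = [3, 2, 3, 2, 0, 4]

t=0: δ = [1.389e-02, 1.389e-02, 1.389e-02, 1.042e-01, 2.083e-02]  (obs o_0=5)
t=1: δ = [6.510e-03, 7.234e-04, 6.510e-03, 2.170e-03, 4.340e-03]  ψ = [3, 3, 3, 3, 3]  (obs o_1=3)
t=2: δ = [2.261e-04, 1.356e-04, 4.521e-05, 4.069e-04, 5.425e-04]  ψ = [2, 0, 0, 2, 0]  (obs o_2=5)
t=3: δ = [1.130e-05, 1.130e-05, 1.695e-05, 8.477e-06, 1.130e-05]  ψ = [4, 4, 3, 3, 4]  (obs o_3=0)
t=4: δ = [1.177e-06, 7.064e-07, 3.140e-07, 7.064e-07, 6.279e-07]  ψ = [2, 0, 1, 2, 0]  (obs o_4=6)
t=5: δ = [7.359e-08, 2.453e-08, 5.887e-08, 1.962e-08, 9.811e-08]  ψ = [0, 0, 1, 1, 0]  (obs o_5=3)
backtrack: best end state = 4; path = [3, 2, 3, 2, 0, 4]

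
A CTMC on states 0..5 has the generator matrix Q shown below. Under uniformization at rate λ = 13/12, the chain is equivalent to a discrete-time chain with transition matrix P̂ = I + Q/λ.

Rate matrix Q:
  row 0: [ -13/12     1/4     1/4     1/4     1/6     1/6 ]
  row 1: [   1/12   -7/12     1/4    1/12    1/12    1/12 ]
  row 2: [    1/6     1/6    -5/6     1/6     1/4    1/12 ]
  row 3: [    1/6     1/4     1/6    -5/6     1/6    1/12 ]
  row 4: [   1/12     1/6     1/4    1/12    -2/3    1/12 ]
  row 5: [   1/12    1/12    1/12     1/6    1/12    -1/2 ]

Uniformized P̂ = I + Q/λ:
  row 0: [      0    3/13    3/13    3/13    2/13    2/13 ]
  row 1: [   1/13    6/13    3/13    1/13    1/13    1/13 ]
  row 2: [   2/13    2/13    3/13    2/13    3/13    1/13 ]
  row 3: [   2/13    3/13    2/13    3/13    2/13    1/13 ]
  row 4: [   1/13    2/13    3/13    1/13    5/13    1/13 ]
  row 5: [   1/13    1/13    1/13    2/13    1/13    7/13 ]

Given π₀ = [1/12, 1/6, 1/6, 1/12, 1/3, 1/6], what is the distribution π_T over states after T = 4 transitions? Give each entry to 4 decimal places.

t=0: π = [0.0833, 0.1667, 0.1667, 0.0833, 0.3333, 0.1667]
t=1: π = [0.0897, 0.2051, 0.1987, 0.1282, 0.2179, 0.1603]
t=2: π = [0.0952, 0.2214, 0.1963, 0.1381, 0.1913, 0.1578]
t=3: π = [0.0953, 0.2278, 0.1959, 0.1400, 0.1839, 0.1571]
t=4: π = [0.0954, 0.2300, 0.1958, 0.1403, 0.1818, 0.1567]

π = [0.0954, 0.2300, 0.1958, 0.1403, 0.1818, 0.1567]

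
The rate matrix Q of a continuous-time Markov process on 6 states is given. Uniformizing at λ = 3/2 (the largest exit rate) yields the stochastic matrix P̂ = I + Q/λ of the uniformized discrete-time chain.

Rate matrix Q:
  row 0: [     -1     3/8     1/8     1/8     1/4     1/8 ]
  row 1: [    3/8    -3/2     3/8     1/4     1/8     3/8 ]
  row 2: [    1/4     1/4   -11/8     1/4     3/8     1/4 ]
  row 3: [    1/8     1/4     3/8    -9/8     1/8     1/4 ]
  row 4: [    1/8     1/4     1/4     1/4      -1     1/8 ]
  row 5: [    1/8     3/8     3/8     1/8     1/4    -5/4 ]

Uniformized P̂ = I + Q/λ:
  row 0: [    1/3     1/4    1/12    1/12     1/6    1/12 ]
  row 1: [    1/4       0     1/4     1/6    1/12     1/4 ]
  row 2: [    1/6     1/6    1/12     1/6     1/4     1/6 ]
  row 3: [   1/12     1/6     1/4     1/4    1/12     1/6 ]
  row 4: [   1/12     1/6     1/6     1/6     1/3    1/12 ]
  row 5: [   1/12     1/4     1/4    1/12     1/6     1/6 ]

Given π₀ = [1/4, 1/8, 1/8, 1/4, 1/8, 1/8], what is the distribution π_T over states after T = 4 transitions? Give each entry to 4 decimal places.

π = [0.1679, 0.1655, 0.1770, 0.1528, 0.1857, 0.1511]

t=0: π = [0.2500, 0.1250, 0.1250, 0.2500, 0.1250, 0.1250]
t=1: π = [0.1771, 0.1771, 0.1771, 0.1563, 0.1667, 0.1458]
t=2: π = [0.1719, 0.1641, 0.1771, 0.1528, 0.1814, 0.1528]
t=3: π = [0.1684, 0.1664, 0.1767, 0.1523, 0.1853, 0.1509]
t=4: π = [0.1679, 0.1655, 0.1770, 0.1528, 0.1857, 0.1511]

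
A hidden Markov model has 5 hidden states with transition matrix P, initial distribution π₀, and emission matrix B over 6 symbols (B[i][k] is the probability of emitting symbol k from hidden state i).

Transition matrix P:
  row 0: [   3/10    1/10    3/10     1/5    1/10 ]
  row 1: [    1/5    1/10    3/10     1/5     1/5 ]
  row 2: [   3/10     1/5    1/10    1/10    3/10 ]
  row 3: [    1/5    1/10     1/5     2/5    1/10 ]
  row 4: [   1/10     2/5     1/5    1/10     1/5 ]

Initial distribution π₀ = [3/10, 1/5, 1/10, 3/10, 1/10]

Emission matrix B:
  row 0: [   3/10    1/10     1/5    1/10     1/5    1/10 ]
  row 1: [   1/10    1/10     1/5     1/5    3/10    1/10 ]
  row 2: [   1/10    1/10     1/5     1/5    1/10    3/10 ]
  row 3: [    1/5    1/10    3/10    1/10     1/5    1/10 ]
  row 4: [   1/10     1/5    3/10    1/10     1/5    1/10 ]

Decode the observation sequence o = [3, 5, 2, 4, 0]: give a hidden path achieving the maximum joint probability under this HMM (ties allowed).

path = [1, 2, 4, 1, 0]

t=0: δ = [3.000e-02, 4.000e-02, 2.000e-02, 3.000e-02, 1.000e-02]  (obs o_0=3)
t=1: δ = [9.000e-04, 4.000e-04, 3.600e-03, 1.200e-03, 8.000e-04]  ψ = [0, 1, 1, 3, 1]  (obs o_1=5)
t=2: δ = [2.160e-04, 1.440e-04, 7.200e-05, 1.440e-04, 3.240e-04]  ψ = [2, 2, 2, 3, 2]  (obs o_2=2)
t=3: δ = [1.296e-05, 3.888e-05, 6.480e-06, 1.152e-05, 1.296e-05]  ψ = [0, 4, 0, 3, 4]  (obs o_3=4)
t=4: δ = [2.333e-06, 5.184e-07, 1.166e-06, 1.555e-06, 7.776e-07]  ψ = [1, 4, 1, 1, 1]  (obs o_4=0)
backtrack: best end state = 0; path = [1, 2, 4, 1, 0]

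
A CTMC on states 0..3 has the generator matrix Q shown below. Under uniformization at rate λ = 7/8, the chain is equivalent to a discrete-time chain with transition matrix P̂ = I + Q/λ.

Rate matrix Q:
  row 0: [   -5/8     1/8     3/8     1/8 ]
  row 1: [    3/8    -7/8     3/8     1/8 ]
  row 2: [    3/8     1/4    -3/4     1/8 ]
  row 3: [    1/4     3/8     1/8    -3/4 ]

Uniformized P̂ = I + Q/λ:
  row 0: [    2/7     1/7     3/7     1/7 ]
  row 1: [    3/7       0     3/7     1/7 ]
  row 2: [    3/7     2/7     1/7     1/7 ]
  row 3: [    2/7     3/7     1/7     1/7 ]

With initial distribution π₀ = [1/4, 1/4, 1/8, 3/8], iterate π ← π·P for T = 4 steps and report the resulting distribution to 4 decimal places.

t=0: π = [0.2500, 0.2500, 0.1250, 0.3750]
t=1: π = [0.3393, 0.2321, 0.2857, 0.1429]
t=2: π = [0.3597, 0.1913, 0.3061, 0.1429]
t=3: π = [0.3568, 0.2001, 0.3003, 0.1429]
t=4: π = [0.3572, 0.1980, 0.3020, 0.1429]

π = [0.3572, 0.1980, 0.3020, 0.1429]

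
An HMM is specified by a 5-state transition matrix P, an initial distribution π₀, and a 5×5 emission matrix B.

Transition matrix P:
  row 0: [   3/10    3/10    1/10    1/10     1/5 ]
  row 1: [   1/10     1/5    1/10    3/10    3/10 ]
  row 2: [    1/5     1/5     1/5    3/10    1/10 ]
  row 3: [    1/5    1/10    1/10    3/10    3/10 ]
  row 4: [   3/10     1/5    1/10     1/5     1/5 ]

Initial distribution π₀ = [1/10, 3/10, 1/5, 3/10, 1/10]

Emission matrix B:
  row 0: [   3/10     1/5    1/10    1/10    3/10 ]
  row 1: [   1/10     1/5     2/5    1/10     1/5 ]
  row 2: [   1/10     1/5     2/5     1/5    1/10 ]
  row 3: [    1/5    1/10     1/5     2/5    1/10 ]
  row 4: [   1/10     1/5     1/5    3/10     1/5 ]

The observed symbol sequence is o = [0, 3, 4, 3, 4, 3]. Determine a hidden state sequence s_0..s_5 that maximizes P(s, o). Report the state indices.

t=0: δ = [3.000e-02, 3.000e-02, 2.000e-02, 6.000e-02, 1.000e-02]  (obs o_0=0)
t=1: δ = [1.200e-03, 9.000e-04, 1.200e-03, 7.200e-03, 5.400e-03]  ψ = [3, 0, 3, 3, 3]  (obs o_1=3)
t=2: δ = [4.860e-04, 2.160e-04, 7.200e-05, 2.160e-04, 4.320e-04]  ψ = [4, 4, 3, 3, 3]  (obs o_2=4)
t=3: δ = [1.458e-05, 1.458e-05, 9.720e-06, 3.456e-05, 2.916e-05]  ψ = [0, 0, 0, 4, 0]  (obs o_3=3)
t=4: δ = [2.624e-06, 1.166e-06, 3.456e-07, 1.037e-06, 2.074e-06]  ψ = [4, 4, 3, 3, 3]  (obs o_4=4)
t=5: δ = [7.873e-08, 7.873e-08, 5.249e-08, 1.659e-07, 1.575e-07]  ψ = [0, 0, 0, 4, 0]  (obs o_5=3)
backtrack: best end state = 3; path = [3, 3, 4, 3, 4, 3]

path = [3, 3, 4, 3, 4, 3]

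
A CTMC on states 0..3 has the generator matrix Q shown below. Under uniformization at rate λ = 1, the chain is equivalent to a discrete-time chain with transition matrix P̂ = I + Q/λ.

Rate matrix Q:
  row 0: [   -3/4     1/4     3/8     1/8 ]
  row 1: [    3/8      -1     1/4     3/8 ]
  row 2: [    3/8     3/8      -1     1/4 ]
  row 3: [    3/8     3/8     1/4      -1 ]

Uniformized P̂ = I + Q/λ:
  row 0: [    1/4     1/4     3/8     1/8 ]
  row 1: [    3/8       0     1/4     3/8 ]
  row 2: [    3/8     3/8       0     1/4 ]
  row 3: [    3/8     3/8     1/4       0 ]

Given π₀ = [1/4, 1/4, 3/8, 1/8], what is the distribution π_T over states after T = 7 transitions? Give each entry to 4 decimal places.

t=0: π = [0.2500, 0.2500, 0.3750, 0.1250]
t=1: π = [0.3438, 0.2500, 0.1875, 0.2188]
t=2: π = [0.3320, 0.2383, 0.2461, 0.1836]
t=3: π = [0.3335, 0.2441, 0.2300, 0.1924]
t=4: π = [0.3333, 0.2418, 0.2342, 0.1907]
t=5: π = [0.3333, 0.2427, 0.2331, 0.1909]
t=6: π = [0.3333, 0.2423, 0.2334, 0.1909]
t=7: π = [0.3333, 0.2425, 0.2333, 0.1909]

π = [0.3333, 0.2425, 0.2333, 0.1909]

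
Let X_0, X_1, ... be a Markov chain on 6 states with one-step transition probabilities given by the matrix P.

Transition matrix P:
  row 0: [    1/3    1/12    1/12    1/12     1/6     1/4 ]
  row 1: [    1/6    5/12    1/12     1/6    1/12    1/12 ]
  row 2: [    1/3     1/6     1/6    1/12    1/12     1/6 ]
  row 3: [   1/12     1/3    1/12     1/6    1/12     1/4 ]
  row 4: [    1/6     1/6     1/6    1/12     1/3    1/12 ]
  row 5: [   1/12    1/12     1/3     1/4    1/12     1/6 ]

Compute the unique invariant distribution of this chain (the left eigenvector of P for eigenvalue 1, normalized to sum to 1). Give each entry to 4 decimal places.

Balance equations π_j = Σ_i π_i·P[i][j]:
  π_0 = 1/3·π_0 + 1/6·π_1 + 1/3·π_2 + 1/12·π_3 + 1/6·π_4 + 1/12·π_5
  π_1 = 1/12·π_0 + 5/12·π_1 + 1/6·π_2 + 1/3·π_3 + 1/6·π_4 + 1/12·π_5
  π_2 = 1/12·π_0 + 1/12·π_1 + 1/6·π_2 + 1/12·π_3 + 1/6·π_4 + 1/3·π_5
  π_3 = 1/12·π_0 + 1/6·π_1 + 1/12·π_2 + 1/6·π_3 + 1/12·π_4 + 1/4·π_5
  π_4 = 1/6·π_0 + 1/12·π_1 + 1/12·π_2 + 1/12·π_3 + 1/3·π_4 + 1/12·π_5
  normalize: π_0 + π_1 + π_2 + π_3 + π_4 + π_5 = 1
Solving the linear system gives exactly π = [481/2417, 1029/4834, 717/4834, 679/4834, 322/2417, 803/4834].

π = [0.1990, 0.2129, 0.1483, 0.1405, 0.1332, 0.1661]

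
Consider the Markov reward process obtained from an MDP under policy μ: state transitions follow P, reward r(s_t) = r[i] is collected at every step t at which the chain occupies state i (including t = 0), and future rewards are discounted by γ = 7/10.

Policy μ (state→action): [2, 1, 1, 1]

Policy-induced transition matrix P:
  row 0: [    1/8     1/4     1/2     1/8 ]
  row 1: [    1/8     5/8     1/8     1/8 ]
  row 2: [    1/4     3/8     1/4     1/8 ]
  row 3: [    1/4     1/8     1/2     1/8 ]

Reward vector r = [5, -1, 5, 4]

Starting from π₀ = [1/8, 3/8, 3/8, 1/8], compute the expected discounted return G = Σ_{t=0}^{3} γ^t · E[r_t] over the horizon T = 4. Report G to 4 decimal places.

G = 6.1929

t=0: π = [0.1250, 0.3750, 0.3750, 0.1250], E[r] = 2.6250, γ^t·E[r] = 2.625000, running G = 2.625000
t=1: π = [0.1875, 0.4219, 0.2656, 0.1250], E[r] = 2.3438, γ^t·E[r] = 1.640625, running G = 4.265625
t=2: π = [0.1738, 0.4258, 0.2754, 0.1250], E[r] = 2.3203, γ^t·E[r] = 1.136953, running G = 5.402578
t=3: π = [0.1750, 0.4285, 0.2715, 0.1250], E[r] = 2.3042, γ^t·E[r] = 0.790340, running G = 6.192918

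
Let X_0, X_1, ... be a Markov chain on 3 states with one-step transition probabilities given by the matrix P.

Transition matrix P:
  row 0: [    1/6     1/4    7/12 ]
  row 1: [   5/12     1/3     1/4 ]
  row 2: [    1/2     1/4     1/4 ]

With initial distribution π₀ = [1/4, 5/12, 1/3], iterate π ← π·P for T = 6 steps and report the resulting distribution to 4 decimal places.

t=0: π = [0.2500, 0.4167, 0.3333]
t=1: π = [0.3819, 0.2847, 0.3333]
t=2: π = [0.3490, 0.2737, 0.3773]
t=3: π = [0.3609, 0.2728, 0.3663]
t=4: π = [0.3570, 0.2727, 0.3703]
t=5: π = [0.3583, 0.2727, 0.3690]
t=6: π = [0.3578, 0.2727, 0.3694]

π = [0.3578, 0.2727, 0.3694]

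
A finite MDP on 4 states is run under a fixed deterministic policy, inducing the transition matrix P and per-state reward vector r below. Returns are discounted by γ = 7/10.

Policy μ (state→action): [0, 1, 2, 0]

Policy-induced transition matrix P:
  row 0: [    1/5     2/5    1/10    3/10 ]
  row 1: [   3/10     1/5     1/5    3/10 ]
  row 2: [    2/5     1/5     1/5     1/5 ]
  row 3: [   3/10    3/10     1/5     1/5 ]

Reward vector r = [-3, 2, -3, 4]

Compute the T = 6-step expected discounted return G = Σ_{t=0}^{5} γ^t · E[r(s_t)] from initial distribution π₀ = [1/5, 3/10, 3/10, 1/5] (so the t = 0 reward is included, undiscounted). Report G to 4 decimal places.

t=0: π = [0.2000, 0.3000, 0.3000, 0.2000], E[r] = -0.1000, γ^t·E[r] = -0.100000, running G = -0.100000
t=1: π = [0.3100, 0.2600, 0.1800, 0.2500], E[r] = 0.0500, γ^t·E[r] = 0.035000, running G = -0.065000
t=2: π = [0.2870, 0.2870, 0.1690, 0.2570], E[r] = 0.2340, γ^t·E[r] = 0.114660, running G = 0.049660
t=3: π = [0.2882, 0.2831, 0.1713, 0.2574], E[r] = 0.2173, γ^t·E[r] = 0.074534, running G = 0.124194
t=4: π = [0.2883, 0.2834, 0.1712, 0.2571], E[r] = 0.2168, γ^t·E[r] = 0.052056, running G = 0.176250
t=5: π = [0.2883, 0.2834, 0.1712, 0.2572], E[r] = 0.2171, γ^t·E[r] = 0.036481, running G = 0.212731

G = 0.2127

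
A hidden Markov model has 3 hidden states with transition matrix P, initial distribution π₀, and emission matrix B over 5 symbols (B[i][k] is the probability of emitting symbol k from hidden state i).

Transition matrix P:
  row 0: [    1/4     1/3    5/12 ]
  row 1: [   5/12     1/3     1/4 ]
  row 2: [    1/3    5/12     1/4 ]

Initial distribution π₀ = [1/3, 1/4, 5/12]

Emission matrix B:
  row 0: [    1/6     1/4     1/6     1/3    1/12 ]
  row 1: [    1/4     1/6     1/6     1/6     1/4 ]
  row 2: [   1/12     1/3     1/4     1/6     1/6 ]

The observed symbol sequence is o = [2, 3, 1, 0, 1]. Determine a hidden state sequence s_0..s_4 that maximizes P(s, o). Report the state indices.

t=0: δ = [5.556e-02, 4.167e-02, 1.042e-01]  (obs o_0=2)
t=1: δ = [1.157e-02, 7.234e-03, 4.340e-03]  ψ = [2, 2, 2]  (obs o_1=3)
t=2: δ = [7.535e-04, 6.430e-04, 1.608e-03]  ψ = [1, 0, 0]  (obs o_2=1)
t=3: δ = [8.931e-05, 1.674e-04, 3.349e-05]  ψ = [2, 2, 2]  (obs o_3=0)
t=4: δ = [1.744e-05, 9.303e-06, 1.395e-05]  ψ = [1, 1, 1]  (obs o_4=1)
backtrack: best end state = 0; path = [2, 0, 2, 1, 0]

path = [2, 0, 2, 1, 0]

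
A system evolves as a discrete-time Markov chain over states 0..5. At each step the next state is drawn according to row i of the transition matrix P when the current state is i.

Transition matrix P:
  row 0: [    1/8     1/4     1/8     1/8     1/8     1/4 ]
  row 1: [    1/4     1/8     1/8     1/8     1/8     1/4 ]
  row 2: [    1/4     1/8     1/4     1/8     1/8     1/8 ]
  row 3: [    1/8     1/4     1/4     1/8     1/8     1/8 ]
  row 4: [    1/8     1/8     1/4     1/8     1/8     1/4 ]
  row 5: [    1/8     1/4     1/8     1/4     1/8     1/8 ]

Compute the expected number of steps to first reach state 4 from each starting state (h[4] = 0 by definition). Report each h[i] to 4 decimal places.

h = [8.0000, 8.0000, 8.0000, 8.0000, 0.0000, 8.0000]

First-step conditioning: h[4] = 0; for i ≠ 4, h[i] = 1 + Σ_k P[i][k]·h[k].
  h[0] = 1 + 1/8·h[0] + 1/4·h[1] + 1/8·h[2] + 1/8·h[3] + 1/4·h[5]
  h[1] = 1 + 1/4·h[0] + 1/8·h[1] + 1/8·h[2] + 1/8·h[3] + 1/4·h[5]
  h[2] = 1 + 1/4·h[0] + 1/8·h[1] + 1/4·h[2] + 1/8·h[3] + 1/8·h[5]
  h[3] = 1 + 1/8·h[0] + 1/4·h[1] + 1/4·h[2] + 1/8·h[3] + 1/8·h[5]
  h[5] = 1 + 1/8·h[0] + 1/4·h[1] + 1/8·h[2] + 1/4·h[3] + 1/8·h[5]
Solving the 5×5 linear system over states ≠ 4 gives exactly h = [8, 8, 8, 8, 0, 8] (h[4] = 0 is the target).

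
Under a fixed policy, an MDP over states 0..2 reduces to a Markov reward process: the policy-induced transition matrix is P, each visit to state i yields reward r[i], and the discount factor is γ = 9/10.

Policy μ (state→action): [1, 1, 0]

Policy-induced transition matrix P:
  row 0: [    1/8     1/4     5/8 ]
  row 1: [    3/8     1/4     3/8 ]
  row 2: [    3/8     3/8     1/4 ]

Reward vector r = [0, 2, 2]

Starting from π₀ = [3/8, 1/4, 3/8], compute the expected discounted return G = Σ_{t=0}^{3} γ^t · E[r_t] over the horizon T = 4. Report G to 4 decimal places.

G = 4.6925

t=0: π = [0.3750, 0.2500, 0.3750], E[r] = 1.2500, γ^t·E[r] = 1.250000, running G = 1.250000
t=1: π = [0.2813, 0.2969, 0.4219], E[r] = 1.4375, γ^t·E[r] = 1.293750, running G = 2.543750
t=2: π = [0.3047, 0.3027, 0.3926], E[r] = 1.3906, γ^t·E[r] = 1.126406, running G = 3.670156
t=3: π = [0.2988, 0.2991, 0.4021], E[r] = 1.4023, γ^t·E[r] = 1.022309, running G = 4.692465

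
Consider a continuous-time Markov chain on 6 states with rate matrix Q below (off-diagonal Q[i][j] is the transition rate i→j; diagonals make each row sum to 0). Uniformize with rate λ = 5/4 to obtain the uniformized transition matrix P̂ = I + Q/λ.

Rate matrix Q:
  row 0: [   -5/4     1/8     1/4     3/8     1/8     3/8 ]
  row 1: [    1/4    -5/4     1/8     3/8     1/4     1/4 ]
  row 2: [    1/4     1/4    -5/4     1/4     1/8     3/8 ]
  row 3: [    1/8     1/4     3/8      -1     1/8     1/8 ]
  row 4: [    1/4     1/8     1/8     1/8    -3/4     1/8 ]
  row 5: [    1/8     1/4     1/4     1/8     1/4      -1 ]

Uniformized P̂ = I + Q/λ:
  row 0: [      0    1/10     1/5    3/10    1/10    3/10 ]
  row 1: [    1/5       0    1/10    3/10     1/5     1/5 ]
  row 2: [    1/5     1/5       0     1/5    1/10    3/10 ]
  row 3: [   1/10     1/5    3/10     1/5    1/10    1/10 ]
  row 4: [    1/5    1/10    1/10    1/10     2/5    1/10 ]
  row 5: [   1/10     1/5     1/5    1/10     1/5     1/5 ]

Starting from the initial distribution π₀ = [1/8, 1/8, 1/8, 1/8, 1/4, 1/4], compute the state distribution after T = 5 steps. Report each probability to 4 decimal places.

π = [0.1350, 0.1395, 0.1550, 0.1893, 0.1902, 0.1910]

t=0: π = [0.1250, 0.1250, 0.1250, 0.1250, 0.2500, 0.2500]
t=1: π = [0.1375, 0.1375, 0.1500, 0.1750, 0.2125, 0.1875]
t=2: π = [0.1363, 0.1375, 0.1525, 0.1875, 0.1963, 0.1900]
t=3: π = [0.1350, 0.1393, 0.1549, 0.1888, 0.1916, 0.1905]
t=4: π = [0.1351, 0.1395, 0.1548, 0.1892, 0.1905, 0.1910]
t=5: π = [0.1350, 0.1395, 0.1550, 0.1893, 0.1902, 0.1910]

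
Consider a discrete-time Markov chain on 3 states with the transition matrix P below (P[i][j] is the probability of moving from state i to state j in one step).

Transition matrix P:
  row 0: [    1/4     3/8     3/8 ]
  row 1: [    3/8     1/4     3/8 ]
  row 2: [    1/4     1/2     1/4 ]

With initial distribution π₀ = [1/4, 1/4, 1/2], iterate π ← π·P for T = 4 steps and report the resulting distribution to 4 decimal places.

t=0: π = [0.2500, 0.2500, 0.5000]
t=1: π = [0.2813, 0.4063, 0.3125]
t=2: π = [0.3008, 0.3633, 0.3359]
t=3: π = [0.2954, 0.3716, 0.3330]
t=4: π = [0.2964, 0.3702, 0.3334]

π = [0.2964, 0.3702, 0.3334]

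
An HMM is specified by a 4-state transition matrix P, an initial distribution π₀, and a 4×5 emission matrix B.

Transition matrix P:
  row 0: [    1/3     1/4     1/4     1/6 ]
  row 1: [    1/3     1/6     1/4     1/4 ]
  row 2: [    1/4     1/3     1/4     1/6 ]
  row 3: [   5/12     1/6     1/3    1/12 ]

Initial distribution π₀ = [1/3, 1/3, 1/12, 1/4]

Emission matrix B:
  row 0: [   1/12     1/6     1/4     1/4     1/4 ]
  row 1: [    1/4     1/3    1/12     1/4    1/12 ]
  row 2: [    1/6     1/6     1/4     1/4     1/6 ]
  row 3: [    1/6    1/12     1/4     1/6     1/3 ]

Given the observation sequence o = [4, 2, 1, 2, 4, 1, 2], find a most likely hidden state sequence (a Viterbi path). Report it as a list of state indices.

path = [3, 2, 1, 0, 0, 1, 0]

t=0: δ = [8.333e-02, 2.778e-02, 1.389e-02, 8.333e-02]  (obs o_0=4)
t=1: δ = [8.681e-03, 1.736e-03, 6.944e-03, 3.472e-03]  ψ = [3, 0, 3, 0]  (obs o_1=2)
t=2: δ = [4.823e-04, 7.716e-04, 3.617e-04, 1.206e-04]  ψ = [0, 2, 0, 0]  (obs o_2=1)
t=3: δ = [6.430e-05, 1.072e-05, 4.823e-05, 4.823e-05]  ψ = [1, 1, 1, 1]  (obs o_3=2)
t=4: δ = [5.358e-06, 1.340e-06, 2.679e-06, 3.572e-06]  ψ = [0, 0, 0, 0]  (obs o_4=4)
t=5: δ = [2.977e-07, 4.465e-07, 2.233e-07, 7.442e-08]  ψ = [0, 0, 0, 0]  (obs o_5=1)
t=6: δ = [3.721e-08, 6.202e-09, 2.791e-08, 2.791e-08]  ψ = [1, 0, 1, 1]  (obs o_6=2)
backtrack: best end state = 0; path = [3, 2, 1, 0, 0, 1, 0]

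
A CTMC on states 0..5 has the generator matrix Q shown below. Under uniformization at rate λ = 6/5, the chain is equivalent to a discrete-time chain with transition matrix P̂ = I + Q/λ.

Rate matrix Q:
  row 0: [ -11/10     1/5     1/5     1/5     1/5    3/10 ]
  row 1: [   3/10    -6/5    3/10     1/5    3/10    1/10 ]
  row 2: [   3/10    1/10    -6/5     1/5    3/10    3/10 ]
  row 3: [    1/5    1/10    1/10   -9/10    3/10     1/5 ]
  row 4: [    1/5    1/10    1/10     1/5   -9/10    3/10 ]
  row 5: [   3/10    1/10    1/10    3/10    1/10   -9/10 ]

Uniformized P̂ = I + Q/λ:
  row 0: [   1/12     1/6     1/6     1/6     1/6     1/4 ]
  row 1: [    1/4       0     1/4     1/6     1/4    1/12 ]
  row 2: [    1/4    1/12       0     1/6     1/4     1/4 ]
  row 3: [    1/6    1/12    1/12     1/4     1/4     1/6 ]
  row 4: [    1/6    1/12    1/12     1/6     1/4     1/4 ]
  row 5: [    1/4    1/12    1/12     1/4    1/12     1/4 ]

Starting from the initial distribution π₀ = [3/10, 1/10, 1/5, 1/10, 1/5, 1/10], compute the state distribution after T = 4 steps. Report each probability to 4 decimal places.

π = [0.1858, 0.0912, 0.1053, 0.2017, 0.1982, 0.2179]

t=0: π = [0.3000, 0.1000, 0.2000, 0.1000, 0.2000, 0.1000]
t=1: π = [0.1750, 0.1000, 0.1083, 0.1833, 0.2083, 0.2250]
t=2: π = [0.1882, 0.0896, 0.1056, 0.2007, 0.1979, 0.2181]
t=3: π = [0.1854, 0.0916, 0.1052, 0.2016, 0.1980, 0.2183]
t=4: π = [0.1858, 0.0912, 0.1053, 0.2017, 0.1982, 0.2179]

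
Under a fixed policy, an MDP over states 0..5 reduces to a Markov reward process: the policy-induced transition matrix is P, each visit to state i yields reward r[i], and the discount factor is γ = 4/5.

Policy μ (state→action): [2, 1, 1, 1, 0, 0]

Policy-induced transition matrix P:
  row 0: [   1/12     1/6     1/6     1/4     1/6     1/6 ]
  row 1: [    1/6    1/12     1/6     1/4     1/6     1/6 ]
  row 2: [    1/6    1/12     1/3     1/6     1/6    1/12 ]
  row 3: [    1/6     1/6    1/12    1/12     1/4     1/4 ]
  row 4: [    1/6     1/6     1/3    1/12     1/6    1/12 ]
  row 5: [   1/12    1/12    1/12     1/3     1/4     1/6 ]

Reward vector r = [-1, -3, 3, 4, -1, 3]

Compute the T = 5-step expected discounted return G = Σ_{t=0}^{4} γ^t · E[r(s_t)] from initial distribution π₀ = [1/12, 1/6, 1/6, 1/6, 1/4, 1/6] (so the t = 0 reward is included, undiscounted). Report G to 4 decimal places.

G = 3.3702

t=0: π = [0.0833, 0.1667, 0.1667, 0.1667, 0.2500, 0.1667], E[r] = 0.8333, γ^t·E[r] = 0.833333, running G = 0.833333
t=1: π = [0.1458, 0.1250, 0.2083, 0.1806, 0.1944, 0.1458], E[r] = 1.0694, γ^t·E[r] = 0.855556, running G = 1.688889
t=2: π = [0.1424, 0.1267, 0.2066, 0.1823, 0.1939, 0.1481], E[r] = 1.0770, γ^t·E[r] = 0.689259, running G = 2.378148
t=3: π = [0.1425, 0.1265, 0.2059, 0.1824, 0.1942, 0.1485], E[r] = 1.0765, γ^t·E[r] = 0.551185, running G = 2.929333
t=4: π = [0.1424, 0.1266, 0.2058, 0.1824, 0.1942, 0.1485], E[r] = 1.0762, γ^t·E[r] = 0.440826, running G = 3.370160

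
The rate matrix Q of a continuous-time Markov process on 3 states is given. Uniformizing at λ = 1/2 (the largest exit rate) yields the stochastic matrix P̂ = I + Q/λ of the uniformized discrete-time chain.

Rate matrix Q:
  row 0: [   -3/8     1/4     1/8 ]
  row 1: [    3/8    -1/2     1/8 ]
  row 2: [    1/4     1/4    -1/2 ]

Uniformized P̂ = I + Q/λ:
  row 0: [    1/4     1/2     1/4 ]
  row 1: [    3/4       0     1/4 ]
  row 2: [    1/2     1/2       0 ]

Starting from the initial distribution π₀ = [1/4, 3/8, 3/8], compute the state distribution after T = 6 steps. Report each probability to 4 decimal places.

t=0: π = [0.2500, 0.3750, 0.3750]
t=1: π = [0.5313, 0.3125, 0.1563]
t=2: π = [0.4453, 0.3438, 0.2109]
t=3: π = [0.4746, 0.3281, 0.1973]
t=4: π = [0.4634, 0.3359, 0.2007]
t=5: π = [0.4681, 0.3320, 0.1998]
t=6: π = [0.4660, 0.3340, 0.2000]

π = [0.4660, 0.3340, 0.2000]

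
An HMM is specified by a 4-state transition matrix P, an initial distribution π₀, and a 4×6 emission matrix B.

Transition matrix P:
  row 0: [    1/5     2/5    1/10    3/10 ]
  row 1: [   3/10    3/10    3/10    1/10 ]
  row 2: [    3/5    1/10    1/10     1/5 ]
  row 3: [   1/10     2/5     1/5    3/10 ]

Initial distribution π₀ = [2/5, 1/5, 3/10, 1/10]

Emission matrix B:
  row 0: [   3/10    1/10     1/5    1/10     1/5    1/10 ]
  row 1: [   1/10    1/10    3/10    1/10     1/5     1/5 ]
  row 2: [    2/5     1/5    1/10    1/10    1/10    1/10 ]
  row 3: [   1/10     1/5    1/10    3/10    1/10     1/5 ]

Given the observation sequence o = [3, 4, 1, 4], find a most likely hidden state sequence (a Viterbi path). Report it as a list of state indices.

path = [0, 1, 2, 0]

t=0: δ = [4.000e-02, 2.000e-02, 3.000e-02, 3.000e-02]  (obs o_0=3)
t=1: δ = [3.600e-03, 3.200e-03, 6.000e-04, 1.200e-03]  ψ = [2, 0, 1, 0]  (obs o_1=4)
t=2: δ = [9.600e-05, 1.440e-04, 1.920e-04, 2.160e-04]  ψ = [1, 0, 1, 0]  (obs o_2=1)
t=3: δ = [2.304e-05, 1.728e-05, 4.320e-06, 6.480e-06]  ψ = [2, 3, 1, 3]  (obs o_3=4)
backtrack: best end state = 0; path = [0, 1, 2, 0]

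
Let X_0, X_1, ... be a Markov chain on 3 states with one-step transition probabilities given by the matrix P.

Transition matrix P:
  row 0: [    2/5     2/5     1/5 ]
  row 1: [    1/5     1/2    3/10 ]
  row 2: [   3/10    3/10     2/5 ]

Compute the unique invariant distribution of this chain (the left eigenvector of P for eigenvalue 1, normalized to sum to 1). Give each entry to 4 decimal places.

Balance equations π_j = Σ_i π_i·P[i][j]:
  π_0 = 2/5·π_0 + 1/5·π_1 + 3/10·π_2
  π_1 = 2/5·π_0 + 1/2·π_1 + 3/10·π_2
  normalize: π_0 + π_1 + π_2 = 1
Solving the linear system gives exactly π = [21/73, 30/73, 22/73].

π = [0.2877, 0.4110, 0.3014]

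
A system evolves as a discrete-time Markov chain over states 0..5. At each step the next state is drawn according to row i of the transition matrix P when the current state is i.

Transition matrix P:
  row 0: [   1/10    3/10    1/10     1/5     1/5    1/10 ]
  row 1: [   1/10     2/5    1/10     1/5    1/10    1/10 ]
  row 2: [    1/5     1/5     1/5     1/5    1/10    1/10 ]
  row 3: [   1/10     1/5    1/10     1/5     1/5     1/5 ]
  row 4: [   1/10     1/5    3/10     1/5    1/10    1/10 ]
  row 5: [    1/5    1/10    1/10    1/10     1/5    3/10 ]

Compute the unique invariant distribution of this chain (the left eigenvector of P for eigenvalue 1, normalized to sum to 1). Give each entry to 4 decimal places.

π = [0.1292, 0.2476, 0.1436, 0.1852, 0.1463, 0.1481]

Balance equations π_j = Σ_i π_i·P[i][j]:
  π_0 = 1/10·π_0 + 1/10·π_1 + 1/5·π_2 + 1/10·π_3 + 1/10·π_4 + 1/5·π_5
  π_1 = 3/10·π_0 + 2/5·π_1 + 1/5·π_2 + 1/5·π_3 + 1/5·π_4 + 1/10·π_5
  π_2 = 1/10·π_0 + 1/10·π_1 + 1/5·π_2 + 1/10·π_3 + 3/10·π_4 + 1/10·π_5
  π_3 = 1/5·π_0 + 1/5·π_1 + 1/5·π_2 + 1/5·π_3 + 1/5·π_4 + 1/10·π_5
  π_4 = 1/5·π_0 + 1/10·π_1 + 1/10·π_2 + 1/5·π_3 + 1/10·π_4 + 1/5·π_5
  normalize: π_0 + π_1 + π_2 + π_3 + π_4 + π_5 = 1
Solving the linear system gives exactly π = [58/449, 3002/12123, 1741/12123, 5/27, 197/1347, 4/27].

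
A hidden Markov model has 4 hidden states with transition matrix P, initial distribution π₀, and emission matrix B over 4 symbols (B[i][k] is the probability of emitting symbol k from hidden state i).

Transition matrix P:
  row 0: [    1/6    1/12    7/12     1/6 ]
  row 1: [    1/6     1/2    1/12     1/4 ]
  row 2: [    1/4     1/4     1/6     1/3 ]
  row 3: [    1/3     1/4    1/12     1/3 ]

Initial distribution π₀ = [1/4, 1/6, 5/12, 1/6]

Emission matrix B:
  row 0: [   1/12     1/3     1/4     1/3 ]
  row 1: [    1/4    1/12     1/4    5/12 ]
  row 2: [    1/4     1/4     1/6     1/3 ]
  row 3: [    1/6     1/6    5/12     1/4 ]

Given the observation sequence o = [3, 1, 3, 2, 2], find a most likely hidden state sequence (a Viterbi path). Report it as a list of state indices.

t=0: δ = [8.333e-02, 6.944e-02, 1.389e-01, 4.167e-02]  (obs o_0=3)
t=1: δ = [1.157e-02, 2.894e-03, 1.215e-02, 7.716e-03]  ψ = [2, 1, 0, 2]  (obs o_1=1)
t=2: δ = [1.013e-03, 1.266e-03, 2.251e-03, 1.013e-03]  ψ = [2, 2, 0, 2]  (obs o_2=3)
t=3: δ = [1.407e-04, 1.582e-04, 9.846e-05, 3.126e-04]  ψ = [2, 1, 0, 2]  (obs o_3=2)
t=4: δ = [2.605e-05, 1.978e-05, 1.368e-05, 4.341e-05]  ψ = [3, 1, 0, 3]  (obs o_4=2)
backtrack: best end state = 3; path = [2, 0, 2, 3, 3]

path = [2, 0, 2, 3, 3]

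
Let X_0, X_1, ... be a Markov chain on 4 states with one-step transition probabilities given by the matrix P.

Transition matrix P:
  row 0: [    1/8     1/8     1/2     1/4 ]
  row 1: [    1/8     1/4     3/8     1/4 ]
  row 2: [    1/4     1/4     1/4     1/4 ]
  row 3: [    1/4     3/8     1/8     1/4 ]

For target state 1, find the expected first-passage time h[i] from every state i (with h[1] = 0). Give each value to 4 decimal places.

First-step conditioning: h[1] = 0; for i ≠ 1, h[i] = 1 + Σ_k P[i][k]·h[k].
  h[0] = 1 + 1/8·h[0] + 1/2·h[2] + 1/4·h[3]
  h[2] = 1 + 1/4·h[0] + 1/4·h[2] + 1/4·h[3]
  h[3] = 1 + 1/4·h[0] + 1/8·h[2] + 1/4·h[3]
Solving the 3×3 linear system over states ≠ 1 gives exactly h = [320/73, 0, 288/73, 252/73] (h[1] = 0 is the target).

h = [4.3836, 0.0000, 3.9452, 3.4521]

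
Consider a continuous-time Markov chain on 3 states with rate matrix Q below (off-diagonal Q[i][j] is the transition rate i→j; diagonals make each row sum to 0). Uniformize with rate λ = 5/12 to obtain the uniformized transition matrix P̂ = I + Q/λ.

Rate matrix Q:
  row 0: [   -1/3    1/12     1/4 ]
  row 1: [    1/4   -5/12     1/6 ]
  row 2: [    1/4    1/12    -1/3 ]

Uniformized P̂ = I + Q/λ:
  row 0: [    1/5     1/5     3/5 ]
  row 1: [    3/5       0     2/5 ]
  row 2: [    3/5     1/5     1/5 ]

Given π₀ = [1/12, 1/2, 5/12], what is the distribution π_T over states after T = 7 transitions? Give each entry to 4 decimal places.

π = [0.4291, 0.1667, 0.4042]

t=0: π = [0.0833, 0.5000, 0.4167]
t=1: π = [0.5667, 0.1000, 0.3333]
t=2: π = [0.3733, 0.1800, 0.4467]
t=3: π = [0.4507, 0.1640, 0.3853]
t=4: π = [0.4197, 0.1672, 0.4131]
t=5: π = [0.4321, 0.1666, 0.4013]
t=6: π = [0.4272, 0.1667, 0.4062]
t=7: π = [0.4291, 0.1667, 0.4042]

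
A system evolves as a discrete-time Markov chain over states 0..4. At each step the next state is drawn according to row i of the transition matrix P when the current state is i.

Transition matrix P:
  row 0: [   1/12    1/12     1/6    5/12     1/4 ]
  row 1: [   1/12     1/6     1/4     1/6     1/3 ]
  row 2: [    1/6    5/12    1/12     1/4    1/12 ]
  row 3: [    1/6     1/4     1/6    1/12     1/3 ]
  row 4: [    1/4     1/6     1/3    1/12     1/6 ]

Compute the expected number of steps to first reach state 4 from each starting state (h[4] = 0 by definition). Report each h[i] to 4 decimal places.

First-step conditioning: h[4] = 0; for i ≠ 4, h[i] = 1 + Σ_k P[i][k]·h[k].
  h[0] = 1 + 1/12·h[0] + 1/12·h[1] + 1/6·h[2] + 5/12·h[3]
  h[1] = 1 + 1/12·h[0] + 1/6·h[1] + 1/4·h[2] + 1/6·h[3]
  h[2] = 1 + 1/6·h[0] + 5/12·h[1] + 1/12·h[2] + 1/4·h[3]
  h[3] = 1 + 1/6·h[0] + 1/4·h[1] + 1/6·h[2] + 1/12·h[3]
Solving the 4×4 linear system over states ≠ 4 gives exactly h = [4612/1197, 4342/1197, 5288/1197, 1430/399, 0] (h[4] = 0 is the target).

h = [3.8530, 3.6274, 4.4177, 3.5840, 0.0000]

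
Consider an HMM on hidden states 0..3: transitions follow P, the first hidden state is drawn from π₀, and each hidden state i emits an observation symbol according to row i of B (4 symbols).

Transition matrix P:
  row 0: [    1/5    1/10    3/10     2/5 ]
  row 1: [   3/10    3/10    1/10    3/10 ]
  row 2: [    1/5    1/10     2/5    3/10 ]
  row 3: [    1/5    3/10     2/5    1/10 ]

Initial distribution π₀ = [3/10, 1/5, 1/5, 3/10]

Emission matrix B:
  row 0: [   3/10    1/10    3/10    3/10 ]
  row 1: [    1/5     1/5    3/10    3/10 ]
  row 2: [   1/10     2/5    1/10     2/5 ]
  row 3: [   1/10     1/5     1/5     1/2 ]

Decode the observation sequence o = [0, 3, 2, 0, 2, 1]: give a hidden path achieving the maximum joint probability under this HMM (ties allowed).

t=0: δ = [9.000e-02, 4.000e-02, 2.000e-02, 3.000e-02]  (obs o_0=0)
t=1: δ = [5.400e-03, 3.600e-03, 1.080e-02, 1.800e-02]  ψ = [0, 1, 0, 0]  (obs o_1=3)
t=2: δ = [1.080e-03, 1.620e-03, 7.200e-04, 6.480e-04]  ψ = [3, 3, 3, 2]  (obs o_2=2)
t=3: δ = [1.458e-04, 9.720e-05, 3.240e-05, 4.860e-05]  ψ = [1, 1, 0, 1]  (obs o_3=0)
t=4: δ = [8.748e-06, 8.748e-06, 4.374e-06, 1.166e-05]  ψ = [0, 1, 0, 0]  (obs o_4=2)
t=5: δ = [2.624e-07, 6.998e-07, 1.866e-06, 6.998e-07]  ψ = [1, 3, 3, 0]  (obs o_5=1)
backtrack: best end state = 2; path = [0, 3, 1, 0, 3, 2]

path = [0, 3, 1, 0, 3, 2]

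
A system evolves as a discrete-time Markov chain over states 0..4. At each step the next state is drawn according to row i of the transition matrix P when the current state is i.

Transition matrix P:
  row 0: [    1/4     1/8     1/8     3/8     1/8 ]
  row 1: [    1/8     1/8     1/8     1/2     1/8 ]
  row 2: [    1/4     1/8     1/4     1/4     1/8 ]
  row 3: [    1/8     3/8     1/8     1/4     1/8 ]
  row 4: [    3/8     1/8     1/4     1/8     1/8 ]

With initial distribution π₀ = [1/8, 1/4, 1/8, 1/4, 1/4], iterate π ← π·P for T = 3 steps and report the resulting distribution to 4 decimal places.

t=0: π = [0.1250, 0.2500, 0.1250, 0.2500, 0.2500]
t=1: π = [0.2188, 0.1875, 0.1719, 0.2969, 0.1250]
t=2: π = [0.2051, 0.1992, 0.1621, 0.3086, 0.1250]
t=3: π = [0.2021, 0.2021, 0.1609, 0.3098, 0.1250]

π = [0.2021, 0.2021, 0.1609, 0.3098, 0.1250]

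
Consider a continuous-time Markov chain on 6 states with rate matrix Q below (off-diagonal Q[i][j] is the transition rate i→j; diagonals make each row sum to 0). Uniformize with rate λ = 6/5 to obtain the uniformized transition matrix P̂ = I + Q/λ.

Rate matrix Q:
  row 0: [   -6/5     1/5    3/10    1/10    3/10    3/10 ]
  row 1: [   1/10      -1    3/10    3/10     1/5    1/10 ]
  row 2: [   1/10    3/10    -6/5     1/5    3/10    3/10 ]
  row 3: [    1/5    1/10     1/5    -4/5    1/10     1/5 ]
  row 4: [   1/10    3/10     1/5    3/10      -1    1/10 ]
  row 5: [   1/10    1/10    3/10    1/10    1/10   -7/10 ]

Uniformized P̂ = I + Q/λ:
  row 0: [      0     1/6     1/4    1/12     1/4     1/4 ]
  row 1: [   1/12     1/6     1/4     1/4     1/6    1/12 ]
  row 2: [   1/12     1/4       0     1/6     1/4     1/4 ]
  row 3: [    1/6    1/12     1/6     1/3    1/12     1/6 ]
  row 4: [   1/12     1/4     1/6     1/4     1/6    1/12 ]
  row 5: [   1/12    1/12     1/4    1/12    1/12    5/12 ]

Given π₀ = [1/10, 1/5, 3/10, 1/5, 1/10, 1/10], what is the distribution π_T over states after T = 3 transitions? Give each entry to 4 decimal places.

t=0: π = [0.1000, 0.2000, 0.3000, 0.2000, 0.1000, 0.1000]
t=1: π = [0.0917, 0.1750, 0.1500, 0.2083, 0.1750, 0.2000]
t=2: π = [0.0931, 0.1597, 0.1806, 0.2063, 0.1528, 0.2076]
t=3: π = [0.0928, 0.1600, 0.1749, 0.2020, 0.1550, 0.2153]

π = [0.0928, 0.1600, 0.1749, 0.2020, 0.1550, 0.2153]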